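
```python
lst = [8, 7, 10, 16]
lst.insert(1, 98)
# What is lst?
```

[8, 98, 7, 10, 16]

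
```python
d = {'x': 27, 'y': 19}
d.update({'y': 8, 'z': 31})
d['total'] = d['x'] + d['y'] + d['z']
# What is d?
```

After line 1: d = {'x': 27, 'y': 19}
After line 2 (y overwritten, z added): d = {'x': 27, 'y': 8, 'z': 31}
After line 3 (total = 27 + 8 + 31 = 66): d = {'x': 27, 'y': 8, 'z': 31, 'total': 66}

{'x': 27, 'y': 8, 'z': 31, 'total': 66}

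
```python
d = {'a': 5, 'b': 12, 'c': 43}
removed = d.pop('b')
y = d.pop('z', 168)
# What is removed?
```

After line 1: d = {'a': 5, 'b': 12, 'c': 43}
After line 2 (pop 'b' returns 12): d = {'a': 5, 'c': 43}, removed = 12
After line 3 (pop 'z' missing, returns default 168): d = {'a': 5, 'c': 43}, y = 168

12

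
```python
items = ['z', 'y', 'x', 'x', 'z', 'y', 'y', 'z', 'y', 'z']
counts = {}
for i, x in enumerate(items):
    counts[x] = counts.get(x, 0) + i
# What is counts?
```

Initial: counts = {}, items = ['z', 'y', 'x', 'x', 'z', 'y', 'y', 'z', 'y', 'z']
i=0, x='z': counts = {'z': 0}
i=1, x='y': counts = {'z': 0, 'y': 1}
i=2, x='x': counts = {'z': 0, 'y': 1, 'x': 2}
i=3, x='x': counts = {'z': 0, 'y': 1, 'x': 5}
i=4, x='z': counts = {'z': 4, 'y': 1, 'x': 5}
i=5, x='y': counts = {'z': 4, 'y': 6, 'x': 5}
i=6, x='y': counts = {'z': 4, 'y': 12, 'x': 5}
i=7, x='z': counts = {'z': 11, 'y': 12, 'x': 5}
i=8, x='y': counts = {'z': 11, 'y': 20, 'x': 5}
i=9, x='z': counts = {'z': 20, 'y': 20, 'x': 5}

{'z': 20, 'y': 20, 'x': 5}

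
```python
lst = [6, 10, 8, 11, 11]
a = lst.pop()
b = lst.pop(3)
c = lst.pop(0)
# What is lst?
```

After line 1: lst = [6, 10, 8, 11, 11]
After line 2 (pop() -> a = 11): lst = [6, 10, 8, 11]
After line 3 (pop(3) -> b = 11): lst = [6, 10, 8]
After line 4 (pop(0) -> c = 6): lst = [10, 8]

[10, 8]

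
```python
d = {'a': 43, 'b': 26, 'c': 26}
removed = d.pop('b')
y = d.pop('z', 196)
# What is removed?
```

After line 1: d = {'a': 43, 'b': 26, 'c': 26}
After line 2 (pop 'b' returns 26): d = {'a': 43, 'c': 26}, removed = 26
After line 3 (pop 'z' missing, returns default 196): d = {'a': 43, 'c': 26}, y = 196

26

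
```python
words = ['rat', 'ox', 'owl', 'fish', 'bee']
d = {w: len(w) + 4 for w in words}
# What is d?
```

{'rat': 7, 'ox': 6, 'owl': 7, 'fish': 8, 'bee': 7}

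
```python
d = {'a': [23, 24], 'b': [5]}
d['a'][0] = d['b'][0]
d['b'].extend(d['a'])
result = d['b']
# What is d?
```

After line 1: d = {'a': [23, 24], 'b': [5]}
After line 2 (a[0] = b[0] = 5): d = {'a': [5, 24], 'b': [5]}
After line 3 (b.extend(a) appends [5, 24]): d = {'a': [5, 24], 'b': [5, 5, 24]}
After line 4: result = d['b'] = [5, 5, 24]

{'a': [5, 24], 'b': [5, 5, 24]}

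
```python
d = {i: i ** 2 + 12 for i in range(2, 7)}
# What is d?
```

{2: 16, 3: 21, 4: 28, 5: 37, 6: 48}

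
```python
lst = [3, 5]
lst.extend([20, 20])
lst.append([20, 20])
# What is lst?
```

After line 1: lst = [3, 5]
After line 2 (extend unpacks [20, 20]): lst = [3, 5, 20, 20]
After line 3 (append adds [20, 20] as single element): lst = [3, 5, 20, 20, [20, 20]]

[3, 5, 20, 20, [20, 20]]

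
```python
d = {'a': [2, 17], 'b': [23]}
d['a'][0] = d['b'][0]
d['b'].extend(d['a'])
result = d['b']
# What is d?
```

After line 1: d = {'a': [2, 17], 'b': [23]}
After line 2 (a[0] = b[0] = 23): d = {'a': [23, 17], 'b': [23]}
After line 3 (b.extend(a) appends [23, 17]): d = {'a': [23, 17], 'b': [23, 23, 17]}
After line 4: result = d['b'] = [23, 23, 17]

{'a': [23, 17], 'b': [23, 23, 17]}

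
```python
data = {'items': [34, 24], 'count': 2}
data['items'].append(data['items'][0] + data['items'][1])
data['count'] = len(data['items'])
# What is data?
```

After line 1: data = {'items': [34, 24], 'count': 2}
After line 2 (append 34 + 24 = 58): data = {'items': [34, 24, 58], 'count': 2}
After line 3 (count = len(items) = 3): data = {'items': [34, 24, 58], 'count': 3}

{'items': [34, 24, 58], 'count': 3}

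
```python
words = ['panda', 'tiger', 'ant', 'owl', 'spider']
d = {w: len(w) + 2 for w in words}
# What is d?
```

{'panda': 7, 'tiger': 7, 'ant': 5, 'owl': 5, 'spider': 8}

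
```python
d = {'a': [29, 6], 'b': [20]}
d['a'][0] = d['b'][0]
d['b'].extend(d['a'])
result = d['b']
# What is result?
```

After line 1: d = {'a': [29, 6], 'b': [20]}
After line 2 (a[0] = b[0] = 20): d = {'a': [20, 6], 'b': [20]}
After line 3 (b.extend(a) appends [20, 6]): d = {'a': [20, 6], 'b': [20, 20, 6]}
After line 4: result = d['b'] = [20, 20, 6]

[20, 20, 6]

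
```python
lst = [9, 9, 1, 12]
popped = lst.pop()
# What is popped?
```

12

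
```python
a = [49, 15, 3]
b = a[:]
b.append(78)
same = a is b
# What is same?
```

After line 1: a = [49, 15, 3]
After line 2 (b = a[:] is a shallow copy, new object): a = [49, 15, 3], b = [49, 15, 3]
After line 3 (append only mutates b): a = [49, 15, 3], b = [49, 15, 3, 78]
After line 4 (same = a is b; different objects -> False): same = False

False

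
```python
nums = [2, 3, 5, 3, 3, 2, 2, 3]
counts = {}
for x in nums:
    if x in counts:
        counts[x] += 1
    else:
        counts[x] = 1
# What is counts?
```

Initial: counts = {}, nums = [2, 3, 5, 3, 3, 2, 2, 3]
See 2: counts = {2: 1}
See 3: counts = {2: 1, 3: 1}
See 5: counts = {2: 1, 3: 1, 5: 1}
See 3: counts = {2: 1, 3: 2, 5: 1}
See 3: counts = {2: 1, 3: 3, 5: 1}
See 2: counts = {2: 2, 3: 3, 5: 1}
See 2: counts = {2: 3, 3: 3, 5: 1}
See 3: counts = {2: 3, 3: 4, 5: 1}

{2: 3, 3: 4, 5: 1}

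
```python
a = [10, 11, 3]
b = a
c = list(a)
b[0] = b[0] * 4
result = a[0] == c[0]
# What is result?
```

After line 1: a = [10, 11, 3]
After line 2 (b = a, alias): a = [10, 11, 3], b = [10, 11, 3]
After line 3 (c = list(a) is a copy, new object): c = [10, 11, 3]
After line 4 (b[0] = 10 * 4 = 40; mutates shared a/b): a = b = [40, 11, 3], c = [10, 11, 3]
After line 5 (a[0] = 40, c[0] = 10; result = False)

False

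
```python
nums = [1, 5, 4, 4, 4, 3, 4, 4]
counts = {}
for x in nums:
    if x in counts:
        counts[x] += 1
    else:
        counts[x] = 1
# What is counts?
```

Initial: counts = {}, nums = [1, 5, 4, 4, 4, 3, 4, 4]
See 1: counts = {1: 1}
See 5: counts = {1: 1, 5: 1}
See 4: counts = {1: 1, 5: 1, 4: 1}
See 4: counts = {1: 1, 5: 1, 4: 2}
See 4: counts = {1: 1, 5: 1, 4: 3}
See 3: counts = {1: 1, 5: 1, 4: 3, 3: 1}
See 4: counts = {1: 1, 5: 1, 4: 4, 3: 1}
See 4: counts = {1: 1, 5: 1, 4: 5, 3: 1}

{1: 1, 5: 1, 4: 5, 3: 1}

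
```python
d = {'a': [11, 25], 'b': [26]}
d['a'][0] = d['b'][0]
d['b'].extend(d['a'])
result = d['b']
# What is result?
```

After line 1: d = {'a': [11, 25], 'b': [26]}
After line 2 (a[0] = b[0] = 26): d = {'a': [26, 25], 'b': [26]}
After line 3 (b.extend(a) appends [26, 25]): d = {'a': [26, 25], 'b': [26, 26, 25]}
After line 4: result = d['b'] = [26, 26, 25]

[26, 26, 25]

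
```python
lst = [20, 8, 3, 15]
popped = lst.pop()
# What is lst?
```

[20, 8, 3]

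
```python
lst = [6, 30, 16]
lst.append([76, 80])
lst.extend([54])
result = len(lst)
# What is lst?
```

After line 1: lst = [6, 30, 16]
After line 2 (append adds [76, 80] as single element): lst = [6, 30, 16, [76, 80]]
After line 3 (extend unpacks [54], adds 54): lst = [6, 30, 16, [76, 80], 54]
After line 4: result = len(lst) = 5

[6, 30, 16, [76, 80], 54]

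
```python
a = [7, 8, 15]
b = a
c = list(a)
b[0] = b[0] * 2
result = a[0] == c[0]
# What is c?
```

After line 1: a = [7, 8, 15]
After line 2 (b = a, alias): a = [7, 8, 15], b = [7, 8, 15]
After line 3 (c = list(a) is a copy, new object): c = [7, 8, 15]
After line 4 (b[0] = 7 * 2 = 14; mutates shared a/b): a = b = [14, 8, 15], c = [7, 8, 15]
After line 5 (a[0] = 14, c[0] = 7; result = False)

[7, 8, 15]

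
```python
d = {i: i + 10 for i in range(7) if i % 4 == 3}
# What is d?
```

{3: 13}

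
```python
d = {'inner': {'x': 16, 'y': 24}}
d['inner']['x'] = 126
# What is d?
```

After line 1: d = {'inner': {'x': 16, 'y': 24}}
After line 2 (inner x overwritten): d = {'inner': {'x': 126, 'y': 24}}

{'inner': {'x': 126, 'y': 24}}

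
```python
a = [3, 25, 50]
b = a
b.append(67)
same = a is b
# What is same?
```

After line 1: a = [3, 25, 50]
After line 2 (b = a is an alias, same object): a = [3, 25, 50], b = [3, 25, 50]
After line 3 (b.append mutates the shared list): a = [3, 25, 50, 67], b = [3, 25, 50, 67]
After line 4 (same = a is b; same object -> True): same = True

True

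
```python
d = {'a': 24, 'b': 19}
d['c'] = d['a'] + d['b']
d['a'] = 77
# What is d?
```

After line 1: d = {'a': 24, 'b': 19}
After line 2 (d['c'] = 24 + 19): d = {'a': 24, 'b': 19, 'c': 43}
After line 3: d = {'a': 77, 'b': 19, 'c': 43}

{'a': 77, 'b': 19, 'c': 43}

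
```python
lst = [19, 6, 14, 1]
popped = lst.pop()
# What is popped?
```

1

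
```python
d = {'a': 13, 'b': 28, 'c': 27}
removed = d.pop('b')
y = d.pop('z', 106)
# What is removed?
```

After line 1: d = {'a': 13, 'b': 28, 'c': 27}
After line 2 (pop 'b' returns 28): d = {'a': 13, 'c': 27}, removed = 28
After line 3 (pop 'z' missing, returns default 106): d = {'a': 13, 'c': 27}, y = 106

28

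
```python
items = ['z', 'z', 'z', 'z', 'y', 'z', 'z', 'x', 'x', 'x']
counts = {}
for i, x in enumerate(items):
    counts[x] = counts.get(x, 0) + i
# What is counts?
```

Initial: counts = {}, items = ['z', 'z', 'z', 'z', 'y', 'z', 'z', 'x', 'x', 'x']
i=0, x='z': counts = {'z': 0}
i=1, x='z': counts = {'z': 1}
i=2, x='z': counts = {'z': 3}
i=3, x='z': counts = {'z': 6}
i=4, x='y': counts = {'z': 6, 'y': 4}
i=5, x='z': counts = {'z': 11, 'y': 4}
i=6, x='z': counts = {'z': 17, 'y': 4}
i=7, x='x': counts = {'z': 17, 'y': 4, 'x': 7}
i=8, x='x': counts = {'z': 17, 'y': 4, 'x': 15}
i=9, x='x': counts = {'z': 17, 'y': 4, 'x': 24}

{'z': 17, 'y': 4, 'x': 24}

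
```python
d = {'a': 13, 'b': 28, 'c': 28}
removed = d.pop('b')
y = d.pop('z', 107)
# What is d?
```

After line 1: d = {'a': 13, 'b': 28, 'c': 28}
After line 2 (pop 'b' returns 28): d = {'a': 13, 'c': 28}, removed = 28
After line 3 (pop 'z' missing, returns default 107): d = {'a': 13, 'c': 28}, y = 107

{'a': 13, 'c': 28}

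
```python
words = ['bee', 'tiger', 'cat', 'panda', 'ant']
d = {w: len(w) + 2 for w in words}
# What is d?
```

{'bee': 5, 'tiger': 7, 'cat': 5, 'panda': 7, 'ant': 5}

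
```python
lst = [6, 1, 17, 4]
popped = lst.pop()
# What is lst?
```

[6, 1, 17]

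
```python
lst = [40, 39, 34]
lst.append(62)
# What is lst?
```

[40, 39, 34, 62]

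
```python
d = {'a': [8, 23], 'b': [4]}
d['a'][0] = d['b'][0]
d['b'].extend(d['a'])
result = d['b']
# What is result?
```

After line 1: d = {'a': [8, 23], 'b': [4]}
After line 2 (a[0] = b[0] = 4): d = {'a': [4, 23], 'b': [4]}
After line 3 (b.extend(a) appends [4, 23]): d = {'a': [4, 23], 'b': [4, 4, 23]}
After line 4: result = d['b'] = [4, 4, 23]

[4, 4, 23]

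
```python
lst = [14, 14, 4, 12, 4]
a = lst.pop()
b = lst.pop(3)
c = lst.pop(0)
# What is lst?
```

After line 1: lst = [14, 14, 4, 12, 4]
After line 2 (pop() -> a = 4): lst = [14, 14, 4, 12]
After line 3 (pop(3) -> b = 12): lst = [14, 14, 4]
After line 4 (pop(0) -> c = 14): lst = [14, 4]

[14, 4]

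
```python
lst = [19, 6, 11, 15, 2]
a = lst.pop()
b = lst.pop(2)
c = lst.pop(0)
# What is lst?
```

After line 1: lst = [19, 6, 11, 15, 2]
After line 2 (pop() -> a = 2): lst = [19, 6, 11, 15]
After line 3 (pop(2) -> b = 11): lst = [19, 6, 15]
After line 4 (pop(0) -> c = 19): lst = [6, 15]

[6, 15]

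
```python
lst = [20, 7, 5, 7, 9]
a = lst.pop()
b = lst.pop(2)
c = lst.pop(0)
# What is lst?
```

After line 1: lst = [20, 7, 5, 7, 9]
After line 2 (pop() -> a = 9): lst = [20, 7, 5, 7]
After line 3 (pop(2) -> b = 5): lst = [20, 7, 7]
After line 4 (pop(0) -> c = 20): lst = [7, 7]

[7, 7]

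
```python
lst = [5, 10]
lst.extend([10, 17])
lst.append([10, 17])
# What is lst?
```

After line 1: lst = [5, 10]
After line 2 (extend unpacks [10, 17]): lst = [5, 10, 10, 17]
After line 3 (append adds [10, 17] as single element): lst = [5, 10, 10, 17, [10, 17]]

[5, 10, 10, 17, [10, 17]]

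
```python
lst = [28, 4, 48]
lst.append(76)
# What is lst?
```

[28, 4, 48, 76]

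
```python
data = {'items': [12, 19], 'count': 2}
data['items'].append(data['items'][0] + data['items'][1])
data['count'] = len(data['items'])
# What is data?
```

After line 1: data = {'items': [12, 19], 'count': 2}
After line 2 (append 12 + 19 = 31): data = {'items': [12, 19, 31], 'count': 2}
After line 3 (count = len(items) = 3): data = {'items': [12, 19, 31], 'count': 3}

{'items': [12, 19, 31], 'count': 3}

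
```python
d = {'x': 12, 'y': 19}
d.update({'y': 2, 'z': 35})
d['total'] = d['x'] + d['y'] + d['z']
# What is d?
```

After line 1: d = {'x': 12, 'y': 19}
After line 2 (y overwritten, z added): d = {'x': 12, 'y': 2, 'z': 35}
After line 3 (total = 12 + 2 + 35 = 49): d = {'x': 12, 'y': 2, 'z': 35, 'total': 49}

{'x': 12, 'y': 2, 'z': 35, 'total': 49}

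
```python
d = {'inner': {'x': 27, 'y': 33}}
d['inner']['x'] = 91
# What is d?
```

After line 1: d = {'inner': {'x': 27, 'y': 33}}
After line 2 (inner x overwritten): d = {'inner': {'x': 91, 'y': 33}}

{'inner': {'x': 91, 'y': 33}}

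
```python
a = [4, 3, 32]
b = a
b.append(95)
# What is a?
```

After line 1: a = [4, 3, 32]
After line 2 (b = a is an alias, same object): a = [4, 3, 32], b = [4, 3, 32]
After line 3 (b.append mutates the shared list): a = [4, 3, 32, 95], b = [4, 3, 32, 95]

[4, 3, 32, 95]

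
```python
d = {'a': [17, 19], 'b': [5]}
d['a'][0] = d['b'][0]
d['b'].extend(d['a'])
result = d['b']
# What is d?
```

After line 1: d = {'a': [17, 19], 'b': [5]}
After line 2 (a[0] = b[0] = 5): d = {'a': [5, 19], 'b': [5]}
After line 3 (b.extend(a) appends [5, 19]): d = {'a': [5, 19], 'b': [5, 5, 19]}
After line 4: result = d['b'] = [5, 5, 19]

{'a': [5, 19], 'b': [5, 5, 19]}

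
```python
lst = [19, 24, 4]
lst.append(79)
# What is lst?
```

[19, 24, 4, 79]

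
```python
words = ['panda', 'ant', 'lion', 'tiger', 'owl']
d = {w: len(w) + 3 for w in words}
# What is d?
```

{'panda': 8, 'ant': 6, 'lion': 7, 'tiger': 8, 'owl': 6}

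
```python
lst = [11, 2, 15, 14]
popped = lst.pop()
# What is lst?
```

[11, 2, 15]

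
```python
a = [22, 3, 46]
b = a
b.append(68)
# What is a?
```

After line 1: a = [22, 3, 46]
After line 2 (b = a is an alias, same object): a = [22, 3, 46], b = [22, 3, 46]
After line 3 (b.append mutates the shared list): a = [22, 3, 46, 68], b = [22, 3, 46, 68]

[22, 3, 46, 68]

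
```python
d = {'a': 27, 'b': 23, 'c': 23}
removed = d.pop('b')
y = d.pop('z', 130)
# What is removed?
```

After line 1: d = {'a': 27, 'b': 23, 'c': 23}
After line 2 (pop 'b' returns 23): d = {'a': 27, 'c': 23}, removed = 23
After line 3 (pop 'z' missing, returns default 130): d = {'a': 27, 'c': 23}, y = 130

23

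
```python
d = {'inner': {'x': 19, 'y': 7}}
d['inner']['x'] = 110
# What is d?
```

After line 1: d = {'inner': {'x': 19, 'y': 7}}
After line 2 (inner x overwritten): d = {'inner': {'x': 110, 'y': 7}}

{'inner': {'x': 110, 'y': 7}}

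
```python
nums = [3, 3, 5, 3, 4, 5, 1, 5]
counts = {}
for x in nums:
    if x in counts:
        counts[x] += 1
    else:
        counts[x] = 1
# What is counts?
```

Initial: counts = {}, nums = [3, 3, 5, 3, 4, 5, 1, 5]
See 3: counts = {3: 1}
See 3: counts = {3: 2}
See 5: counts = {3: 2, 5: 1}
See 3: counts = {3: 3, 5: 1}
See 4: counts = {3: 3, 5: 1, 4: 1}
See 5: counts = {3: 3, 5: 2, 4: 1}
See 1: counts = {3: 3, 5: 2, 4: 1, 1: 1}
See 5: counts = {3: 3, 5: 3, 4: 1, 1: 1}

{3: 3, 5: 3, 4: 1, 1: 1}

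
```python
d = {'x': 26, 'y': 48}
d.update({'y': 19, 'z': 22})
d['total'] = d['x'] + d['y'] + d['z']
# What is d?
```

After line 1: d = {'x': 26, 'y': 48}
After line 2 (y overwritten, z added): d = {'x': 26, 'y': 19, 'z': 22}
After line 3 (total = 26 + 19 + 22 = 67): d = {'x': 26, 'y': 19, 'z': 22, 'total': 67}

{'x': 26, 'y': 19, 'z': 22, 'total': 67}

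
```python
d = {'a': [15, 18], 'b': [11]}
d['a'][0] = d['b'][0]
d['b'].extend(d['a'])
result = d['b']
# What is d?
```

After line 1: d = {'a': [15, 18], 'b': [11]}
After line 2 (a[0] = b[0] = 11): d = {'a': [11, 18], 'b': [11]}
After line 3 (b.extend(a) appends [11, 18]): d = {'a': [11, 18], 'b': [11, 11, 18]}
After line 4: result = d['b'] = [11, 11, 18]

{'a': [11, 18], 'b': [11, 11, 18]}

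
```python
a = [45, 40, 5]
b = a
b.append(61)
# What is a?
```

After line 1: a = [45, 40, 5]
After line 2 (b = a is an alias, same object): a = [45, 40, 5], b = [45, 40, 5]
After line 3 (b.append mutates the shared list): a = [45, 40, 5, 61], b = [45, 40, 5, 61]

[45, 40, 5, 61]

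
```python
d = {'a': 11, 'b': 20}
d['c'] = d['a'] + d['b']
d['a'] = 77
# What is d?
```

After line 1: d = {'a': 11, 'b': 20}
After line 2 (d['c'] = 11 + 20): d = {'a': 11, 'b': 20, 'c': 31}
After line 3: d = {'a': 77, 'b': 20, 'c': 31}

{'a': 77, 'b': 20, 'c': 31}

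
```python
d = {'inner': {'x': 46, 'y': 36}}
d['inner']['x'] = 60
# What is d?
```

After line 1: d = {'inner': {'x': 46, 'y': 36}}
After line 2 (inner x overwritten): d = {'inner': {'x': 60, 'y': 36}}

{'inner': {'x': 60, 'y': 36}}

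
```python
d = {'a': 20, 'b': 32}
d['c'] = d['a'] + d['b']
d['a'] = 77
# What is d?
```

After line 1: d = {'a': 20, 'b': 32}
After line 2 (d['c'] = 20 + 32): d = {'a': 20, 'b': 32, 'c': 52}
After line 3: d = {'a': 77, 'b': 32, 'c': 52}

{'a': 77, 'b': 32, 'c': 52}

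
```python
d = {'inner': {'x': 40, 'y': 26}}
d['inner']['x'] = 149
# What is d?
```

After line 1: d = {'inner': {'x': 40, 'y': 26}}
After line 2 (inner x overwritten): d = {'inner': {'x': 149, 'y': 26}}

{'inner': {'x': 149, 'y': 26}}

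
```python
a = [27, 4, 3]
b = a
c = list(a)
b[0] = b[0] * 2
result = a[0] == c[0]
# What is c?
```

After line 1: a = [27, 4, 3]
After line 2 (b = a, alias): a = [27, 4, 3], b = [27, 4, 3]
After line 3 (c = list(a) is a copy, new object): c = [27, 4, 3]
After line 4 (b[0] = 27 * 2 = 54; mutates shared a/b): a = b = [54, 4, 3], c = [27, 4, 3]
After line 5 (a[0] = 54, c[0] = 27; result = False)

[27, 4, 3]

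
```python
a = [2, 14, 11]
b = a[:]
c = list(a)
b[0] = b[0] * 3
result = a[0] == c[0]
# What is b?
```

After line 1: a = [2, 14, 11]
After line 2 (b = a[:], copy): a = [2, 14, 11], b = [2, 14, 11]
After line 3 (c = list(a) is a copy, new object): c = [2, 14, 11]
After line 4 (b[0] = 2 * 3 = 6; only b mutates (copy)): a = [2, 14, 11], b = [6, 14, 11], c = [2, 14, 11]
After line 5 (a[0] = 2, c[0] = 2; result = True)

[6, 14, 11]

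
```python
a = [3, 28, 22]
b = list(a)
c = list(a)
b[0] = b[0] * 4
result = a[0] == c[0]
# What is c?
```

After line 1: a = [3, 28, 22]
After line 2 (b = list(a), copy): a = [3, 28, 22], b = [3, 28, 22]
After line 3 (c = list(a) is a copy, new object): c = [3, 28, 22]
After line 4 (b[0] = 3 * 4 = 12; only b mutates (copy)): a = [3, 28, 22], b = [12, 28, 22], c = [3, 28, 22]
After line 5 (a[0] = 3, c[0] = 3; result = True)

[3, 28, 22]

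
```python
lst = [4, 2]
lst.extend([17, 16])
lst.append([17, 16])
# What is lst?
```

After line 1: lst = [4, 2]
After line 2 (extend unpacks [17, 16]): lst = [4, 2, 17, 16]
After line 3 (append adds [17, 16] as single element): lst = [4, 2, 17, 16, [17, 16]]

[4, 2, 17, 16, [17, 16]]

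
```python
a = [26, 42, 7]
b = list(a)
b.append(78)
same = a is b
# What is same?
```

After line 1: a = [26, 42, 7]
After line 2 (b = list(a) is a shallow copy, new object): a = [26, 42, 7], b = [26, 42, 7]
After line 3 (append only mutates b): a = [26, 42, 7], b = [26, 42, 7, 78]
After line 4 (same = a is b; different objects -> False): same = False

False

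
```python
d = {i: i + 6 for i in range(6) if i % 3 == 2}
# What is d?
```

{2: 8, 5: 11}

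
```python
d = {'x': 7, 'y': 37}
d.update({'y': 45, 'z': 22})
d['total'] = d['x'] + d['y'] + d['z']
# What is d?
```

After line 1: d = {'x': 7, 'y': 37}
After line 2 (y overwritten, z added): d = {'x': 7, 'y': 45, 'z': 22}
After line 3 (total = 7 + 45 + 22 = 74): d = {'x': 7, 'y': 45, 'z': 22, 'total': 74}

{'x': 7, 'y': 45, 'z': 22, 'total': 74}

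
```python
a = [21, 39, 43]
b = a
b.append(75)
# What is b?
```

After line 1: a = [21, 39, 43]
After line 2 (b = a is an alias, same object): a = [21, 39, 43], b = [21, 39, 43]
After line 3 (b.append mutates the shared list): a = [21, 39, 43, 75], b = [21, 39, 43, 75]

[21, 39, 43, 75]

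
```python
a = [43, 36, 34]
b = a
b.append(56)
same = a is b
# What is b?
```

After line 1: a = [43, 36, 34]
After line 2 (b = a is an alias, same object): a = [43, 36, 34], b = [43, 36, 34]
After line 3 (b.append mutates the shared list): a = [43, 36, 34, 56], b = [43, 36, 34, 56]
After line 4 (same = a is b; same object -> True): same = True

[43, 36, 34, 56]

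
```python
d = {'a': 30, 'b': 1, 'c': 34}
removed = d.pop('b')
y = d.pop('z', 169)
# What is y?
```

After line 1: d = {'a': 30, 'b': 1, 'c': 34}
After line 2 (pop 'b' returns 1): d = {'a': 30, 'c': 34}, removed = 1
After line 3 (pop 'z' missing, returns default 169): d = {'a': 30, 'c': 34}, y = 169

169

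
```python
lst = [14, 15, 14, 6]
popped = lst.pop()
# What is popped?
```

6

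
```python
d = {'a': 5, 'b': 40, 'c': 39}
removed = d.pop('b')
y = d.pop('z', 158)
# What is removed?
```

After line 1: d = {'a': 5, 'b': 40, 'c': 39}
After line 2 (pop 'b' returns 40): d = {'a': 5, 'c': 39}, removed = 40
After line 3 (pop 'z' missing, returns default 158): d = {'a': 5, 'c': 39}, y = 158

40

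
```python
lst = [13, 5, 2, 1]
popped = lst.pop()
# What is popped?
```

1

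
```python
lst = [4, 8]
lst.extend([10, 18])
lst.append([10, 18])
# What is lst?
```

After line 1: lst = [4, 8]
After line 2 (extend unpacks [10, 18]): lst = [4, 8, 10, 18]
After line 3 (append adds [10, 18] as single element): lst = [4, 8, 10, 18, [10, 18]]

[4, 8, 10, 18, [10, 18]]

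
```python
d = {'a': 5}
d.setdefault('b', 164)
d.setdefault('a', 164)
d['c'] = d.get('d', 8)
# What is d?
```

After line 1: d = {'a': 5}
After line 2 (setdefault adds 'b'=164): d = {'a': 5, 'b': 164}
After line 3 (setdefault 'a' no-op, already exists): d = {'a': 5, 'b': 164}
After line 4 (get('d', 8) returns default since 'd' not in d): d = {'a': 5, 'b': 164, 'c': 8}

{'a': 5, 'b': 164, 'c': 8}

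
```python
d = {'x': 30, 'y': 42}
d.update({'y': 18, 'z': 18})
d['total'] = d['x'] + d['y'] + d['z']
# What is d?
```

After line 1: d = {'x': 30, 'y': 42}
After line 2 (y overwritten, z added): d = {'x': 30, 'y': 18, 'z': 18}
After line 3 (total = 30 + 18 + 18 = 66): d = {'x': 30, 'y': 18, 'z': 18, 'total': 66}

{'x': 30, 'y': 18, 'z': 18, 'total': 66}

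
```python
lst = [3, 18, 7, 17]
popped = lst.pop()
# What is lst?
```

[3, 18, 7]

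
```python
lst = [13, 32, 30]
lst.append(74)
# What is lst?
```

[13, 32, 30, 74]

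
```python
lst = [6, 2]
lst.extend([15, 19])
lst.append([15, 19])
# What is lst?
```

After line 1: lst = [6, 2]
After line 2 (extend unpacks [15, 19]): lst = [6, 2, 15, 19]
After line 3 (append adds [15, 19] as single element): lst = [6, 2, 15, 19, [15, 19]]

[6, 2, 15, 19, [15, 19]]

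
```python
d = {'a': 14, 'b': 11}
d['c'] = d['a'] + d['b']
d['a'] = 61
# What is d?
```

After line 1: d = {'a': 14, 'b': 11}
After line 2 (d['c'] = 14 + 11): d = {'a': 14, 'b': 11, 'c': 25}
After line 3: d = {'a': 61, 'b': 11, 'c': 25}

{'a': 61, 'b': 11, 'c': 25}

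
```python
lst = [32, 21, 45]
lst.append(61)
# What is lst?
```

[32, 21, 45, 61]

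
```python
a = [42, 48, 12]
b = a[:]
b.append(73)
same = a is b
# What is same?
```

After line 1: a = [42, 48, 12]
After line 2 (b = a[:] is a shallow copy, new object): a = [42, 48, 12], b = [42, 48, 12]
After line 3 (append only mutates b): a = [42, 48, 12], b = [42, 48, 12, 73]
After line 4 (same = a is b; different objects -> False): same = False

False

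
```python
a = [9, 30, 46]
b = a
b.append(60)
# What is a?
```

After line 1: a = [9, 30, 46]
After line 2 (b = a is an alias, same object): a = [9, 30, 46], b = [9, 30, 46]
After line 3 (b.append mutates the shared list): a = [9, 30, 46, 60], b = [9, 30, 46, 60]

[9, 30, 46, 60]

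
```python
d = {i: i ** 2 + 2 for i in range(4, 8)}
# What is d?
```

{4: 18, 5: 27, 6: 38, 7: 51}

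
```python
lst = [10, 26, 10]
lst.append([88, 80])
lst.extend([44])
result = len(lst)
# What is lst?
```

After line 1: lst = [10, 26, 10]
After line 2 (append adds [88, 80] as single element): lst = [10, 26, 10, [88, 80]]
After line 3 (extend unpacks [44], adds 44): lst = [10, 26, 10, [88, 80], 44]
After line 4: result = len(lst) = 5

[10, 26, 10, [88, 80], 44]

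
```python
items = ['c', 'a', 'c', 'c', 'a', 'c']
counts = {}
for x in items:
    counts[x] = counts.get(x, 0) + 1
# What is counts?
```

Initial: counts = {}, items = ['c', 'a', 'c', 'c', 'a', 'c']
See 'c': counts = {'c': 1}
See 'a': counts = {'c': 1, 'a': 1}
See 'c': counts = {'c': 2, 'a': 1}
See 'c': counts = {'c': 3, 'a': 1}
See 'a': counts = {'c': 3, 'a': 2}
See 'c': counts = {'c': 4, 'a': 2}

{'c': 4, 'a': 2}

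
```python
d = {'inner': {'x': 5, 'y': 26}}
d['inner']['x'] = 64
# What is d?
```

After line 1: d = {'inner': {'x': 5, 'y': 26}}
After line 2 (inner x overwritten): d = {'inner': {'x': 64, 'y': 26}}

{'inner': {'x': 64, 'y': 26}}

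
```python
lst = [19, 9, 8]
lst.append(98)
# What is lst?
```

[19, 9, 8, 98]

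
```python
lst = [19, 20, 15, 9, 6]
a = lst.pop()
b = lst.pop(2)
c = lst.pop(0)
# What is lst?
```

After line 1: lst = [19, 20, 15, 9, 6]
After line 2 (pop() -> a = 6): lst = [19, 20, 15, 9]
After line 3 (pop(2) -> b = 15): lst = [19, 20, 9]
After line 4 (pop(0) -> c = 19): lst = [20, 9]

[20, 9]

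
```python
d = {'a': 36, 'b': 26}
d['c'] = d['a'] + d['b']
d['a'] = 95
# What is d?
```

After line 1: d = {'a': 36, 'b': 26}
After line 2 (d['c'] = 36 + 26): d = {'a': 36, 'b': 26, 'c': 62}
After line 3: d = {'a': 95, 'b': 26, 'c': 62}

{'a': 95, 'b': 26, 'c': 62}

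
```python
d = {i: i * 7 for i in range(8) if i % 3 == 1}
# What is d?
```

{1: 7, 4: 28, 7: 49}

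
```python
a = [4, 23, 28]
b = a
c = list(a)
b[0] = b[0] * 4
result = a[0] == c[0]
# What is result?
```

After line 1: a = [4, 23, 28]
After line 2 (b = a, alias): a = [4, 23, 28], b = [4, 23, 28]
After line 3 (c = list(a) is a copy, new object): c = [4, 23, 28]
After line 4 (b[0] = 4 * 4 = 16; mutates shared a/b): a = b = [16, 23, 28], c = [4, 23, 28]
After line 5 (a[0] = 16, c[0] = 4; result = False)

False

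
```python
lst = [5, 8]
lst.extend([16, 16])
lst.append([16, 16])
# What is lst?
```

After line 1: lst = [5, 8]
After line 2 (extend unpacks [16, 16]): lst = [5, 8, 16, 16]
After line 3 (append adds [16, 16] as single element): lst = [5, 8, 16, 16, [16, 16]]

[5, 8, 16, 16, [16, 16]]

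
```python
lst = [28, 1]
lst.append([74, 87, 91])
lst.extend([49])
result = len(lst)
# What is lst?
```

After line 1: lst = [28, 1]
After line 2 (append adds [74, 87, 91] as single element): lst = [28, 1, [74, 87, 91]]
After line 3 (extend unpacks [49], adds 49): lst = [28, 1, [74, 87, 91], 49]
After line 4: result = len(lst) = 4

[28, 1, [74, 87, 91], 49]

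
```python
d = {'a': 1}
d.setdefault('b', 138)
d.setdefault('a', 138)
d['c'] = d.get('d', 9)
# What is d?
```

After line 1: d = {'a': 1}
After line 2 (setdefault adds 'b'=138): d = {'a': 1, 'b': 138}
After line 3 (setdefault 'a' no-op, already exists): d = {'a': 1, 'b': 138}
After line 4 (get('d', 9) returns default since 'd' not in d): d = {'a': 1, 'b': 138, 'c': 9}

{'a': 1, 'b': 138, 'c': 9}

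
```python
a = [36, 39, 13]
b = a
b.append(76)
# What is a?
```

After line 1: a = [36, 39, 13]
After line 2 (b = a is an alias, same object): a = [36, 39, 13], b = [36, 39, 13]
After line 3 (b.append mutates the shared list): a = [36, 39, 13, 76], b = [36, 39, 13, 76]

[36, 39, 13, 76]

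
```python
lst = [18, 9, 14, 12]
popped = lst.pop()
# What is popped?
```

12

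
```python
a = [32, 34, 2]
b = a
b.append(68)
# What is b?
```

After line 1: a = [32, 34, 2]
After line 2 (b = a is an alias, same object): a = [32, 34, 2], b = [32, 34, 2]
After line 3 (b.append mutates the shared list): a = [32, 34, 2, 68], b = [32, 34, 2, 68]

[32, 34, 2, 68]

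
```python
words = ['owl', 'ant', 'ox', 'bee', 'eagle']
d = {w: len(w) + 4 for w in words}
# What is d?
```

{'owl': 7, 'ant': 7, 'ox': 6, 'bee': 7, 'eagle': 9}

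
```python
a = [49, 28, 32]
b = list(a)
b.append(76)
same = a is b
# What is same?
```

After line 1: a = [49, 28, 32]
After line 2 (b = list(a) is a shallow copy, new object): a = [49, 28, 32], b = [49, 28, 32]
After line 3 (append only mutates b): a = [49, 28, 32], b = [49, 28, 32, 76]
After line 4 (same = a is b; different objects -> False): same = False

False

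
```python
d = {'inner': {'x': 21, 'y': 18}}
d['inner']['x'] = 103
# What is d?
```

After line 1: d = {'inner': {'x': 21, 'y': 18}}
After line 2 (inner x overwritten): d = {'inner': {'x': 103, 'y': 18}}

{'inner': {'x': 103, 'y': 18}}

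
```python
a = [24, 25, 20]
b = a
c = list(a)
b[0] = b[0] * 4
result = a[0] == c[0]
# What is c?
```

After line 1: a = [24, 25, 20]
After line 2 (b = a, alias): a = [24, 25, 20], b = [24, 25, 20]
After line 3 (c = list(a) is a copy, new object): c = [24, 25, 20]
After line 4 (b[0] = 24 * 4 = 96; mutates shared a/b): a = b = [96, 25, 20], c = [24, 25, 20]
After line 5 (a[0] = 96, c[0] = 24; result = False)

[24, 25, 20]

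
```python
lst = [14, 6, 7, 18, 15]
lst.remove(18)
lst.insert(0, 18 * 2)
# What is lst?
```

After line 1: lst = [14, 6, 7, 18, 15]
After line 2 (remove first 18): lst = [14, 6, 7, 15]
After line 3 (insert 36 at index 0): lst = [36, 14, 6, 7, 15]

[36, 14, 6, 7, 15]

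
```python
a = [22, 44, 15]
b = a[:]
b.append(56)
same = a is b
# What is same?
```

After line 1: a = [22, 44, 15]
After line 2 (b = a[:] is a shallow copy, new object): a = [22, 44, 15], b = [22, 44, 15]
After line 3 (append only mutates b): a = [22, 44, 15], b = [22, 44, 15, 56]
After line 4 (same = a is b; different objects -> False): same = False

False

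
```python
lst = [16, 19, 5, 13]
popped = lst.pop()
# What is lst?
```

[16, 19, 5]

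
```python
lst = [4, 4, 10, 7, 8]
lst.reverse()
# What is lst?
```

[8, 7, 10, 4, 4]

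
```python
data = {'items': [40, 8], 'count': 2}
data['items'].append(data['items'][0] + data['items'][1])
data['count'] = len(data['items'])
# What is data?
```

After line 1: data = {'items': [40, 8], 'count': 2}
After line 2 (append 40 + 8 = 48): data = {'items': [40, 8, 48], 'count': 2}
After line 3 (count = len(items) = 3): data = {'items': [40, 8, 48], 'count': 3}

{'items': [40, 8, 48], 'count': 3}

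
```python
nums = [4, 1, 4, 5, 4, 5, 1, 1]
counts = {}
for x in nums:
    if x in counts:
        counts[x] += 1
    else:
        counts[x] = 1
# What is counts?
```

Initial: counts = {}, nums = [4, 1, 4, 5, 4, 5, 1, 1]
See 4: counts = {4: 1}
See 1: counts = {4: 1, 1: 1}
See 4: counts = {4: 2, 1: 1}
See 5: counts = {4: 2, 1: 1, 5: 1}
See 4: counts = {4: 3, 1: 1, 5: 1}
See 5: counts = {4: 3, 1: 1, 5: 2}
See 1: counts = {4: 3, 1: 2, 5: 2}
See 1: counts = {4: 3, 1: 3, 5: 2}

{4: 3, 1: 3, 5: 2}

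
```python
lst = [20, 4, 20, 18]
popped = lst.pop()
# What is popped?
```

18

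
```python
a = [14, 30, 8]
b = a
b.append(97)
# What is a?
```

After line 1: a = [14, 30, 8]
After line 2 (b = a is an alias, same object): a = [14, 30, 8], b = [14, 30, 8]
After line 3 (b.append mutates the shared list): a = [14, 30, 8, 97], b = [14, 30, 8, 97]

[14, 30, 8, 97]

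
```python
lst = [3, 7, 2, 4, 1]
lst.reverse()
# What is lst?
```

[1, 4, 2, 7, 3]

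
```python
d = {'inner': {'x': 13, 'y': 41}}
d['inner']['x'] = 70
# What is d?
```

After line 1: d = {'inner': {'x': 13, 'y': 41}}
After line 2 (inner x overwritten): d = {'inner': {'x': 70, 'y': 41}}

{'inner': {'x': 70, 'y': 41}}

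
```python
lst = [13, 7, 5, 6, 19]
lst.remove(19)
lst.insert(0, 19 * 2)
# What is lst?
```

After line 1: lst = [13, 7, 5, 6, 19]
After line 2 (remove first 19): lst = [13, 7, 5, 6]
After line 3 (insert 38 at index 0): lst = [38, 13, 7, 5, 6]

[38, 13, 7, 5, 6]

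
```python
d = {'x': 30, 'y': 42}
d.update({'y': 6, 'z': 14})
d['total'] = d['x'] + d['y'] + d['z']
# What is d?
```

After line 1: d = {'x': 30, 'y': 42}
After line 2 (y overwritten, z added): d = {'x': 30, 'y': 6, 'z': 14}
After line 3 (total = 30 + 6 + 14 = 50): d = {'x': 30, 'y': 6, 'z': 14, 'total': 50}

{'x': 30, 'y': 6, 'z': 14, 'total': 50}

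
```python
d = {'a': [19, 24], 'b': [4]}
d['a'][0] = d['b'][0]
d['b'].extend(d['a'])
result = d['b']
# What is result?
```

After line 1: d = {'a': [19, 24], 'b': [4]}
After line 2 (a[0] = b[0] = 4): d = {'a': [4, 24], 'b': [4]}
After line 3 (b.extend(a) appends [4, 24]): d = {'a': [4, 24], 'b': [4, 4, 24]}
After line 4: result = d['b'] = [4, 4, 24]

[4, 4, 24]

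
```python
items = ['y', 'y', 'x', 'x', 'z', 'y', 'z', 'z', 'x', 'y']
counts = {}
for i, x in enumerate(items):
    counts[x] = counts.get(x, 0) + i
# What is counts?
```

Initial: counts = {}, items = ['y', 'y', 'x', 'x', 'z', 'y', 'z', 'z', 'x', 'y']
i=0, x='y': counts = {'y': 0}
i=1, x='y': counts = {'y': 1}
i=2, x='x': counts = {'y': 1, 'x': 2}
i=3, x='x': counts = {'y': 1, 'x': 5}
i=4, x='z': counts = {'y': 1, 'x': 5, 'z': 4}
i=5, x='y': counts = {'y': 6, 'x': 5, 'z': 4}
i=6, x='z': counts = {'y': 6, 'x': 5, 'z': 10}
i=7, x='z': counts = {'y': 6, 'x': 5, 'z': 17}
i=8, x='x': counts = {'y': 6, 'x': 13, 'z': 17}
i=9, x='y': counts = {'y': 15, 'x': 13, 'z': 17}

{'y': 15, 'x': 13, 'z': 17}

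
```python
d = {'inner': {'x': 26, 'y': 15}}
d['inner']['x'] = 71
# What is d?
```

After line 1: d = {'inner': {'x': 26, 'y': 15}}
After line 2 (inner x overwritten): d = {'inner': {'x': 71, 'y': 15}}

{'inner': {'x': 71, 'y': 15}}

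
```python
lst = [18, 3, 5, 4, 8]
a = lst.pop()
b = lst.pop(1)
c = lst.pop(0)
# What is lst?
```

After line 1: lst = [18, 3, 5, 4, 8]
After line 2 (pop() -> a = 8): lst = [18, 3, 5, 4]
After line 3 (pop(1) -> b = 3): lst = [18, 5, 4]
After line 4 (pop(0) -> c = 18): lst = [5, 4]

[5, 4]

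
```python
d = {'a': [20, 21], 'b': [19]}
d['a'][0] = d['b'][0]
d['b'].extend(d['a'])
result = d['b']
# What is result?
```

After line 1: d = {'a': [20, 21], 'b': [19]}
After line 2 (a[0] = b[0] = 19): d = {'a': [19, 21], 'b': [19]}
After line 3 (b.extend(a) appends [19, 21]): d = {'a': [19, 21], 'b': [19, 19, 21]}
After line 4: result = d['b'] = [19, 19, 21]

[19, 19, 21]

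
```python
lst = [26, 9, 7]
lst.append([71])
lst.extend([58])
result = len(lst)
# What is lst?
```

After line 1: lst = [26, 9, 7]
After line 2 (append adds [71] as single element): lst = [26, 9, 7, [71]]
After line 3 (extend unpacks [58], adds 58): lst = [26, 9, 7, [71], 58]
After line 4: result = len(lst) = 5

[26, 9, 7, [71], 58]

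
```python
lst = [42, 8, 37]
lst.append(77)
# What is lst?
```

[42, 8, 37, 77]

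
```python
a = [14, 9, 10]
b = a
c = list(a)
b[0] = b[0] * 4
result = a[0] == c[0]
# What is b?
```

After line 1: a = [14, 9, 10]
After line 2 (b = a, alias): a = [14, 9, 10], b = [14, 9, 10]
After line 3 (c = list(a) is a copy, new object): c = [14, 9, 10]
After line 4 (b[0] = 14 * 4 = 56; mutates shared a/b): a = b = [56, 9, 10], c = [14, 9, 10]
After line 5 (a[0] = 56, c[0] = 14; result = False)

[56, 9, 10]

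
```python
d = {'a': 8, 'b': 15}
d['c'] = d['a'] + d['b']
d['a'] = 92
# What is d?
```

After line 1: d = {'a': 8, 'b': 15}
After line 2 (d['c'] = 8 + 15): d = {'a': 8, 'b': 15, 'c': 23}
After line 3: d = {'a': 92, 'b': 15, 'c': 23}

{'a': 92, 'b': 15, 'c': 23}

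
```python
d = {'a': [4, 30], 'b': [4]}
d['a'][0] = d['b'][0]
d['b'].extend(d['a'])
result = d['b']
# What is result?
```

After line 1: d = {'a': [4, 30], 'b': [4]}
After line 2 (a[0] = b[0] = 4): d = {'a': [4, 30], 'b': [4]}
After line 3 (b.extend(a) appends [4, 30]): d = {'a': [4, 30], 'b': [4, 4, 30]}
After line 4: result = d['b'] = [4, 4, 30]

[4, 4, 30]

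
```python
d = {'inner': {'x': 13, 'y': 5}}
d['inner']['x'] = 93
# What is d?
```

After line 1: d = {'inner': {'x': 13, 'y': 5}}
After line 2 (inner x overwritten): d = {'inner': {'x': 93, 'y': 5}}

{'inner': {'x': 93, 'y': 5}}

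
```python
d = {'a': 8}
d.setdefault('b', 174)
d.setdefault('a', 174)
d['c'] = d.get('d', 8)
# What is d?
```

After line 1: d = {'a': 8}
After line 2 (setdefault adds 'b'=174): d = {'a': 8, 'b': 174}
After line 3 (setdefault 'a' no-op, already exists): d = {'a': 8, 'b': 174}
After line 4 (get('d', 8) returns default since 'd' not in d): d = {'a': 8, 'b': 174, 'c': 8}

{'a': 8, 'b': 174, 'c': 8}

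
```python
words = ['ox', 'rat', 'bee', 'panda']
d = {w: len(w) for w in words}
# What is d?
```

{'ox': 2, 'rat': 3, 'bee': 3, 'panda': 5}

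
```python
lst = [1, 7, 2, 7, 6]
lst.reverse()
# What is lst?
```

[6, 7, 2, 7, 1]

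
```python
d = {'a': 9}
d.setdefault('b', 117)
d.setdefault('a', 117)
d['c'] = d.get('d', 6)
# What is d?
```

After line 1: d = {'a': 9}
After line 2 (setdefault adds 'b'=117): d = {'a': 9, 'b': 117}
After line 3 (setdefault 'a' no-op, already exists): d = {'a': 9, 'b': 117}
After line 4 (get('d', 6) returns default since 'd' not in d): d = {'a': 9, 'b': 117, 'c': 6}

{'a': 9, 'b': 117, 'c': 6}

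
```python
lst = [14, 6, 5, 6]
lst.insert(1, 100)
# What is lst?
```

[14, 100, 6, 5, 6]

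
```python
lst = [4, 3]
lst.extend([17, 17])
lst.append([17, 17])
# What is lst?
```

After line 1: lst = [4, 3]
After line 2 (extend unpacks [17, 17]): lst = [4, 3, 17, 17]
After line 3 (append adds [17, 17] as single element): lst = [4, 3, 17, 17, [17, 17]]

[4, 3, 17, 17, [17, 17]]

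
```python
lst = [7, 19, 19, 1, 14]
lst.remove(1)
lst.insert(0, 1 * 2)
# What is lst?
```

After line 1: lst = [7, 19, 19, 1, 14]
After line 2 (remove first 1): lst = [7, 19, 19, 14]
After line 3 (insert 2 at index 0): lst = [2, 7, 19, 19, 14]

[2, 7, 19, 19, 14]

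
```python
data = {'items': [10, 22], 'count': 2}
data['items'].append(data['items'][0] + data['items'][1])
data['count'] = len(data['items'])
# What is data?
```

After line 1: data = {'items': [10, 22], 'count': 2}
After line 2 (append 10 + 22 = 32): data = {'items': [10, 22, 32], 'count': 2}
After line 3 (count = len(items) = 3): data = {'items': [10, 22, 32], 'count': 3}

{'items': [10, 22, 32], 'count': 3}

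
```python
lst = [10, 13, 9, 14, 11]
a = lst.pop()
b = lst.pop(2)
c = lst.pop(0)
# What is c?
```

After line 1: lst = [10, 13, 9, 14, 11]
After line 2 (pop() -> a = 11): lst = [10, 13, 9, 14]
After line 3 (pop(2) -> b = 9): lst = [10, 13, 14]
After line 4 (pop(0) -> c = 10): lst = [13, 14]

10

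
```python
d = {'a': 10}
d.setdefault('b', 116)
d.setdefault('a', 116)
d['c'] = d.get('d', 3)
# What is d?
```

After line 1: d = {'a': 10}
After line 2 (setdefault adds 'b'=116): d = {'a': 10, 'b': 116}
After line 3 (setdefault 'a' no-op, already exists): d = {'a': 10, 'b': 116}
After line 4 (get('d', 3) returns default since 'd' not in d): d = {'a': 10, 'b': 116, 'c': 3}

{'a': 10, 'b': 116, 'c': 3}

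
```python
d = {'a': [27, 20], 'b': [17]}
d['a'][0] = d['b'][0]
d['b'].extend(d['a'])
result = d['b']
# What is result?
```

After line 1: d = {'a': [27, 20], 'b': [17]}
After line 2 (a[0] = b[0] = 17): d = {'a': [17, 20], 'b': [17]}
After line 3 (b.extend(a) appends [17, 20]): d = {'a': [17, 20], 'b': [17, 17, 20]}
After line 4: result = d['b'] = [17, 17, 20]

[17, 17, 20]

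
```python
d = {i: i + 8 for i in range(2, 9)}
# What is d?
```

{2: 10, 3: 11, 4: 12, 5: 13, 6: 14, 7: 15, 8: 16}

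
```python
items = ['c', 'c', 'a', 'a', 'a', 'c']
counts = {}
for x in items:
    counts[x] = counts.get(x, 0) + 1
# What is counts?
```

Initial: counts = {}, items = ['c', 'c', 'a', 'a', 'a', 'c']
See 'c': counts = {'c': 1}
See 'c': counts = {'c': 2}
See 'a': counts = {'c': 2, 'a': 1}
See 'a': counts = {'c': 2, 'a': 2}
See 'a': counts = {'c': 2, 'a': 3}
See 'c': counts = {'c': 3, 'a': 3}

{'c': 3, 'a': 3}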